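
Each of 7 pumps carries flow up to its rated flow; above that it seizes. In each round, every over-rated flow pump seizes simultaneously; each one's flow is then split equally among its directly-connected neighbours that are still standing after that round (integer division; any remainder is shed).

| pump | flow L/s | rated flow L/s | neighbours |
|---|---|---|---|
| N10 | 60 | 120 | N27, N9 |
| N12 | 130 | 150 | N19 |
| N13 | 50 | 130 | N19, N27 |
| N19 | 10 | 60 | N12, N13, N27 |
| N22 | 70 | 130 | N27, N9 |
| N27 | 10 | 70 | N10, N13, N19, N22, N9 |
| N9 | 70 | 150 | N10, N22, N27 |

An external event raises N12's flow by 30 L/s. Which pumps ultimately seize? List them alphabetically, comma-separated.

N12, N13, N19, N27

Round 1 — N12 at 160 > 150. N12 seizes.
  N12 sheds 160 L/s to N19: 160 each.
    N19: 10+160 = 170 > 60
Round 2 — N19 seizes.
  N19 sheds 170 L/s to N13, N27: 85 each.
    N13: 50+85 = 135 > 130
    N27: 10+85 = 95 > 70
Round 3 — N13, N27 seize.
  N13 sheds 135 L/s: no online neighbours, lost.
  N27 sheds 95 L/s to N10, N22, N9: 31 each (2 lost).
    N10: 60+31 = 91 ≤ 120
    N22: 70+31 = 101 ≤ 130
    N9: 70+31 = 101 ≤ 150
No further seizures.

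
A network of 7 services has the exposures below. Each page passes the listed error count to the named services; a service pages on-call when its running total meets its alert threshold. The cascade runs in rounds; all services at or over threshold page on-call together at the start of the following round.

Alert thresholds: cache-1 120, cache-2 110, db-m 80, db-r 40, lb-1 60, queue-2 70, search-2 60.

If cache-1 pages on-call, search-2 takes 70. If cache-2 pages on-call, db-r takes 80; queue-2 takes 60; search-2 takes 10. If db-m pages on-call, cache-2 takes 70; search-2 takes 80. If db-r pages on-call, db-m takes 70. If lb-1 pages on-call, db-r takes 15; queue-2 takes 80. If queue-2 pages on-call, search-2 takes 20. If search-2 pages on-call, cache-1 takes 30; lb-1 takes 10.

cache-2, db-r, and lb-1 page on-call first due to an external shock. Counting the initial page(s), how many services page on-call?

Round 1 — cache-2, db-r, lb-1 page on-call (initial).
  db-m: +70 → 70 < 80
  queue-2: +60+80 → 140 ≥ 70
  search-2: +10 → 10 < 60
Round 2 — queue-2 pages on-call.
  search-2: +20 → 30 < 60
No further pages.

4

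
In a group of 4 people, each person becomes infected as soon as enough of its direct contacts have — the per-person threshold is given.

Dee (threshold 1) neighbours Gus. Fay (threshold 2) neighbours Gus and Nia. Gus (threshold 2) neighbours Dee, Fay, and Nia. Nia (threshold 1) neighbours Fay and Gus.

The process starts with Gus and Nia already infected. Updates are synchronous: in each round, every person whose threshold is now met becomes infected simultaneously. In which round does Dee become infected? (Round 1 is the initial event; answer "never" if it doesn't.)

2

Round 1 — Gus, Nia become infected (initial).
Round 2 — checking thresholds:
  Dee: 1 of 1 neighbours ≥ 1, becomes infected.
  Fay: 2 of 2 neighbours ≥ 2, becomes infected.
Round 3 — no new infections; cascade stops.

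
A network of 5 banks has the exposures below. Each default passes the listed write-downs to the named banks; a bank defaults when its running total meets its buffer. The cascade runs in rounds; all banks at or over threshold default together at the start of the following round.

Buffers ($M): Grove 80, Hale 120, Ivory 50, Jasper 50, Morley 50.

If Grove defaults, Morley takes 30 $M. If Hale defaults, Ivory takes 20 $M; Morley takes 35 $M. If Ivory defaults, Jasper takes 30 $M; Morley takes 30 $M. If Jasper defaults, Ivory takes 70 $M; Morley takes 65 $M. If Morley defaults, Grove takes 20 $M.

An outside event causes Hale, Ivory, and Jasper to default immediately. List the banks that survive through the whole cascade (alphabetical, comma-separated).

Round 1 — Hale, Ivory, Jasper default (initial).
  Morley: +35+30+65 → 130 ≥ 50
Round 2 — Morley defaults.
  Grove: +20 → 20 < 80
No further defaults.

Grove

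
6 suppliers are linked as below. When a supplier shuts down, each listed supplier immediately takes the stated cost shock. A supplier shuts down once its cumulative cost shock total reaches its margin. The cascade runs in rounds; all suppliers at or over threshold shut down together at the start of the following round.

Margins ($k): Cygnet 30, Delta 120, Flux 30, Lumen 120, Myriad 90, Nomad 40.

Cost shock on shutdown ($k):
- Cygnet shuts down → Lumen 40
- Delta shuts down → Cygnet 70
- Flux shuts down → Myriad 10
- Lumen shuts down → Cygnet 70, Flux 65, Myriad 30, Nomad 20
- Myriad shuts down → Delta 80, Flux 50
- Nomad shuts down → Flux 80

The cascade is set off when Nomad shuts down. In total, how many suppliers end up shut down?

Round 1 — Nomad shuts down (initial).
  Flux: +80 → 80 ≥ 30
Round 2 — Flux shuts down.
  Myriad: +10 → 10 < 90
No further shutdowns.

2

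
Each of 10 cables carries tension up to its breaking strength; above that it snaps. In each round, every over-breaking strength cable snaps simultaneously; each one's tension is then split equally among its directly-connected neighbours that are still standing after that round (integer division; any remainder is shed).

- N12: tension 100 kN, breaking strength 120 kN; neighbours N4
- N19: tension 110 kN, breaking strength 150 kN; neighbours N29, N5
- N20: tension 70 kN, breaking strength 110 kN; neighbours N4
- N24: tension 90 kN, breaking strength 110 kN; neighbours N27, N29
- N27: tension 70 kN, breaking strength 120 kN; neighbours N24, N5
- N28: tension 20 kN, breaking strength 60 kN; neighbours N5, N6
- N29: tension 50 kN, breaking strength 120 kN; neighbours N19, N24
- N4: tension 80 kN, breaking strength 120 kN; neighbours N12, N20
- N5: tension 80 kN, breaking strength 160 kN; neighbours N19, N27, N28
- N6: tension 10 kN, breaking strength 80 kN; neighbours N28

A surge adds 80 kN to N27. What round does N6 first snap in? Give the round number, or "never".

7

Round 1 — N27 at 150 > 120. N27 snaps.
  N27 sheds 150 kN to N24, N5: 75 each.
    N24: 90+75 = 165 > 110
    N5: 80+75 = 155 ≤ 160
Round 2 — N24 snaps.
  N24 sheds 165 kN to N29: 165 each.
    N29: 50+165 = 215 > 120
Round 3 — N29 snaps.
  N29 sheds 215 kN to N19: 215 each.
    N19: 110+215 = 325 > 150
Round 4 — N19 snaps.
  N19 sheds 325 kN to N5: 325 each.
    N5: 155+325 = 480 > 160
Round 5 — N5 snaps.
  N5 sheds 480 kN to N28: 480 each.
    N28: 20+480 = 500 > 60
Round 6 — N28 snaps.
  N28 sheds 500 kN to N6: 500 each.
    N6: 10+500 = 510 > 80
Round 7 — N6 snaps.
  N6 sheds 510 kN: no online neighbours, lost.
No further breaks.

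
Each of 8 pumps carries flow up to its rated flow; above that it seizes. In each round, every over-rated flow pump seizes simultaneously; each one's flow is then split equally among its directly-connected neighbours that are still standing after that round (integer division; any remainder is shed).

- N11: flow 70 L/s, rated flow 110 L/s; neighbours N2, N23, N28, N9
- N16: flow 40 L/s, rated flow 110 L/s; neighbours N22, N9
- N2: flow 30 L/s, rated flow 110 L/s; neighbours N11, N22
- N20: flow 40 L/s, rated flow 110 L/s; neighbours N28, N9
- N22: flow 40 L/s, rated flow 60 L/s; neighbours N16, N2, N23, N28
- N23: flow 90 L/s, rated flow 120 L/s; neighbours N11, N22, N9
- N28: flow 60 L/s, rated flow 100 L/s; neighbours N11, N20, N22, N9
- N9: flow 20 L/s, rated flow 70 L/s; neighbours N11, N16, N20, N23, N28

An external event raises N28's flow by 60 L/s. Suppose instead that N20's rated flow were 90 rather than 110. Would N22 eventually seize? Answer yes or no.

yes

With N20's rated flow at 90:
Round 1 — N28 at 120 > 100. N28 seizes.
  N28 sheds 120 L/s to N11, N20, N22, N9: 30 each.
    N11: 70+30 = 100 ≤ 110
    N20: 40+30 = 70 ≤ 90
    N22: 40+30 = 70 > 60
    N9: 20+30 = 50 ≤ 70
Round 2 — N22 seizes.
  N22 sheds 70 L/s to N16, N2, N23: 23 each (1 lost).
    N16: 40+23 = 63 ≤ 110
    N2: 30+23 = 53 ≤ 110
    N23: 90+23 = 113 ≤ 120
No further seizures.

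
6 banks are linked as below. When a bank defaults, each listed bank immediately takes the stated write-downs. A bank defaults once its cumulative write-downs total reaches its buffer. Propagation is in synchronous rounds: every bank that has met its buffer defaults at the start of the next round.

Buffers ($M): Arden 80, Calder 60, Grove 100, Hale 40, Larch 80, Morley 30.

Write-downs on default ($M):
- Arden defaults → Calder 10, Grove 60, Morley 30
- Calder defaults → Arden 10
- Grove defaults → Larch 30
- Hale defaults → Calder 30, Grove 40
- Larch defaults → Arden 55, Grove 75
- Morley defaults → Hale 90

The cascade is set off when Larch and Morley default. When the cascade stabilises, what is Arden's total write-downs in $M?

Round 1 — Larch, Morley default (initial).
  Arden: +55 → 55 < 80
  Grove: +75 → 75 < 100
  Hale: +90 → 90 ≥ 40
Round 2 — Hale defaults.
  Calder: +30 → 30 < 60
  Grove: +40 → 115 ≥ 100
Round 3 — Grove defaults.
No further defaults.

55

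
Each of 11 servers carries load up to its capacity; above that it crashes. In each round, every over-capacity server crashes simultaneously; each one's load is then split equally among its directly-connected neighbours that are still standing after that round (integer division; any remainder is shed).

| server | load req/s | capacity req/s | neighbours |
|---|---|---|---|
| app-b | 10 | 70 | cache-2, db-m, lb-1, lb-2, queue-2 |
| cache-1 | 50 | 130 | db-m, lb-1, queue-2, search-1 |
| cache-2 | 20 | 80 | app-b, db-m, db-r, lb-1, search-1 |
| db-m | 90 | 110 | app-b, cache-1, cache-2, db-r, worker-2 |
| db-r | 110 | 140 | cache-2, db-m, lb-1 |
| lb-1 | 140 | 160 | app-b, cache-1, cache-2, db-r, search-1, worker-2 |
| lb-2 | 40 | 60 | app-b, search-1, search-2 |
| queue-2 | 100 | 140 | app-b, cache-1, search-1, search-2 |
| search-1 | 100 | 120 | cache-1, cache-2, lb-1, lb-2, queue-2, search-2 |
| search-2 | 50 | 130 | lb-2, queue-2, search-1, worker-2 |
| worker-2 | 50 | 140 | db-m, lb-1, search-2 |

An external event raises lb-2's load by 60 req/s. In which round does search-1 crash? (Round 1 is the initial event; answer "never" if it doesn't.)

Round 1 — lb-2 at 100 > 60. lb-2 crashes.
  lb-2 sheds 100 req/s to app-b, search-1, search-2: 33 each (1 lost).
    app-b: 10+33 = 43 ≤ 70
    search-1: 100+33 = 133 > 120
    search-2: 50+33 = 83 ≤ 130
Round 2 — search-1 crashes.
  search-1 sheds 133 req/s to cache-1, cache-2, lb-1, queue-2, search-2: 26 each (3 lost).
    cache-1: 50+26 = 76 ≤ 130
    cache-2: 20+26 = 46 ≤ 80
    lb-1: 140+26 = 166 > 160
    queue-2: 100+26 = 126 ≤ 140
    search-2: 83+26 = 109 ≤ 130
Round 3 — lb-1 crashes.
  lb-1 sheds 166 req/s to app-b, cache-1, cache-2, db-r, worker-2: 33 each (1 lost).
    app-b: 43+33 = 76 > 70
    cache-1: 76+33 = 109 ≤ 130
    cache-2: 46+33 = 79 ≤ 80
    db-r: 110+33 = 143 > 140
    worker-2: 50+33 = 83 ≤ 140
Round 4 — app-b, db-r crash.
  app-b sheds 76 req/s to cache-2, db-m, queue-2: 25 each (1 lost).
    cache-2: 79+25 = 104 > 80
    db-m: 90+25 = 115 > 110
    queue-2: 126+25 = 151 > 140
  db-r sheds 143 req/s to cache-2, db-m: 71 each (1 lost).
    cache-2: 104+71 = 175 > 80
    db-m: 115+71 = 186 > 110
Round 5 — cache-2, db-m, queue-2 crash.
  cache-2 sheds 175 req/s: no online neighbours, lost.
  db-m sheds 186 req/s to cache-1, worker-2: 93 each.
    cache-1: 109+93 = 202 > 130
    worker-2: 83+93 = 176 > 140
  queue-2 sheds 151 req/s to cache-1, search-2: 75 each (1 lost).
    cache-1: 202+75 = 277 > 130
    search-2: 109+75 = 184 > 130
Round 6 — cache-1, search-2, worker-2 crash.
  cache-1 sheds 277 req/s: no online neighbours, lost.
  search-2 sheds 184 req/s: no online neighbours, lost.
  worker-2 sheds 176 req/s: no online neighbours, lost.
No further crashes.

2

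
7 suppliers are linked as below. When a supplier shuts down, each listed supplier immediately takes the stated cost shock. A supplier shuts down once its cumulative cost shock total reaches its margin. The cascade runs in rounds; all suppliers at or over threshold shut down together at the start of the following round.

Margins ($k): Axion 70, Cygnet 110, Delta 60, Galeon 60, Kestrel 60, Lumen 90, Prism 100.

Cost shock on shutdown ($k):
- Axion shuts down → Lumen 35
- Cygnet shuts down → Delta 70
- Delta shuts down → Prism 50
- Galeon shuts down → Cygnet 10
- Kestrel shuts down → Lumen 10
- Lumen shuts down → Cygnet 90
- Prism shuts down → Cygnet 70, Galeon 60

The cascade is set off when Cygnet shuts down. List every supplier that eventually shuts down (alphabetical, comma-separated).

Cygnet, Delta

Round 1 — Cygnet shuts down (initial).
  Delta: +70 → 70 ≥ 60
Round 2 — Delta shuts down.
  Prism: +50 → 50 < 100
No further shutdowns.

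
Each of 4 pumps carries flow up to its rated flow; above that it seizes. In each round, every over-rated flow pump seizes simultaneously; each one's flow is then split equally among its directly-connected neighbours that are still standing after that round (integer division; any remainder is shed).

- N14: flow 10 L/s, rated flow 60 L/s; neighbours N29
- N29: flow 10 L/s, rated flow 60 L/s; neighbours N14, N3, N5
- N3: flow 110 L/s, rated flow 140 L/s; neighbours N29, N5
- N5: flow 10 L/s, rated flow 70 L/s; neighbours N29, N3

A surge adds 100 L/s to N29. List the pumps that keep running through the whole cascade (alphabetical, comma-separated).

N14

Round 1 — N29 at 110 > 60. N29 seizes.
  N29 sheds 110 L/s to N14, N3, N5: 36 each (2 lost).
    N14: 10+36 = 46 ≤ 60
    N3: 110+36 = 146 > 140
    N5: 10+36 = 46 ≤ 70
Round 2 — N3 seizes.
  N3 sheds 146 L/s to N5: 146 each.
    N5: 46+146 = 192 > 70
Round 3 — N5 seizes.
  N5 sheds 192 L/s: no online neighbours, lost.
No further seizures.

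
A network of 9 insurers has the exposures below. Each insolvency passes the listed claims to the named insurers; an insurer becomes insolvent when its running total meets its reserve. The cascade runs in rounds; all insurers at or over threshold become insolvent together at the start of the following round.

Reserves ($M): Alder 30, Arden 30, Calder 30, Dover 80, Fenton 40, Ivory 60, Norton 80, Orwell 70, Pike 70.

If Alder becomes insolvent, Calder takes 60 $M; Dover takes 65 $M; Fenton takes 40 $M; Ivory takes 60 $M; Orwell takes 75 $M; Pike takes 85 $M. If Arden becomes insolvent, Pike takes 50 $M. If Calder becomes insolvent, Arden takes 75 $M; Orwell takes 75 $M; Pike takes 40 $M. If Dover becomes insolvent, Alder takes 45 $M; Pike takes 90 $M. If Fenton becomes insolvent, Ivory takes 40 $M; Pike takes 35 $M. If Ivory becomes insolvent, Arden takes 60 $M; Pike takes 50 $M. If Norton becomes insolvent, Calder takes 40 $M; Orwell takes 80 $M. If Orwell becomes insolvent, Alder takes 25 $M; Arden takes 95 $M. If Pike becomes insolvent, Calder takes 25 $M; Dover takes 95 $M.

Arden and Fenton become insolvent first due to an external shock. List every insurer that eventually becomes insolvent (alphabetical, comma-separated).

Alder, Arden, Calder, Dover, Fenton, Ivory, Orwell, Pike

Round 1 — Arden, Fenton become insolvent (initial).
  Ivory: +40 → 40 < 60
  Pike: +50+35 → 85 ≥ 70
Round 2 — Pike becomes insolvent.
  Calder: +25 → 25 < 30
  Dover: +95 → 95 ≥ 80
Round 3 — Dover becomes insolvent.
  Alder: +45 → 45 ≥ 30
Round 4 — Alder becomes insolvent.
  Calder: +60 → 85 ≥ 30
  Ivory: +60 → 100 ≥ 60
  Orwell: +75 → 75 ≥ 70
Round 5 — Calder, Ivory, Orwell become insolvent.
No further insolvencies.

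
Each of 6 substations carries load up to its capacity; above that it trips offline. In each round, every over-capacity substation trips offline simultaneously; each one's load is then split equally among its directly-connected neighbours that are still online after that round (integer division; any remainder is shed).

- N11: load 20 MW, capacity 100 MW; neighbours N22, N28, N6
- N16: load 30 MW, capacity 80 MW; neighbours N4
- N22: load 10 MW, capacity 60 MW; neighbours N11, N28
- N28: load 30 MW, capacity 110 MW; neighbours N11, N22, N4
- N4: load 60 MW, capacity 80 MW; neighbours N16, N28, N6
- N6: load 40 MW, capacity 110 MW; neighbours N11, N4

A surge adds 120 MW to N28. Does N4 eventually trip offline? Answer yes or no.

Round 1 — N28 at 150 > 110. N28 trips offline.
  N28 sheds 150 MW to N11, N22, N4: 50 each.
    N11: 20+50 = 70 ≤ 100
    N22: 10+50 = 60 ≤ 60
    N4: 60+50 = 110 > 80
Round 2 — N4 trips offline.
  N4 sheds 110 MW to N16, N6: 55 each.
    N16: 30+55 = 85 > 80
    N6: 40+55 = 95 ≤ 110
Round 3 — N16 trips offline.
  N16 sheds 85 MW: no online neighbours, lost.
No further trips.

yes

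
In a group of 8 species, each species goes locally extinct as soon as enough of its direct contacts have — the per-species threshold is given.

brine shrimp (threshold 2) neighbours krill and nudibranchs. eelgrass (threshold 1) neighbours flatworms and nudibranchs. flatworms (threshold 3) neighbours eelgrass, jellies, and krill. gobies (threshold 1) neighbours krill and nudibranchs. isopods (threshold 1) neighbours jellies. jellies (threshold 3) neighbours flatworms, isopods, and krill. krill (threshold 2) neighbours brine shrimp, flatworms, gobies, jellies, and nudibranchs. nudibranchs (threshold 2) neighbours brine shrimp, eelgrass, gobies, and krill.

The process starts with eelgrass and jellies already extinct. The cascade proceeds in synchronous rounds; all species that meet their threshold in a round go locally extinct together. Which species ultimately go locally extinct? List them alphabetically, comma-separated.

Round 1 — eelgrass, jellies go locally extinct (initial).
Round 2 — checking thresholds:
  flatworms: 2 of 3 neighbours < 3, below threshold.
  isopods: 1 of 1 neighbours ≥ 1, goes locally extinct.
  krill: 1 of 5 neighbours < 2, below threshold.
  nudibranchs: 1 of 4 neighbours < 2, below threshold.
Round 3 — no new extinctions; cascade stops.

eelgrass, isopods, jellies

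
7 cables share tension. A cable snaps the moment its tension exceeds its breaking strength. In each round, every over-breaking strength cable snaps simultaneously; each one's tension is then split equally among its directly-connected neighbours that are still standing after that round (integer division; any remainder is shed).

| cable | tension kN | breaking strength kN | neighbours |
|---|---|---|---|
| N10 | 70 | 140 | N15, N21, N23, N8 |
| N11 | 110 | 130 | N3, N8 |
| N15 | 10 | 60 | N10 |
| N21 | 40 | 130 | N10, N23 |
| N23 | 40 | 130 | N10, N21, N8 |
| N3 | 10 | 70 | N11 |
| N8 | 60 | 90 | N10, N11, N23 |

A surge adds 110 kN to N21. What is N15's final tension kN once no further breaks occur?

58

Round 1 — N21 at 150 > 130. N21 snaps.
  N21 sheds 150 kN to N10, N23: 75 each.
    N10: 70+75 = 145 > 140
    N23: 40+75 = 115 ≤ 130
Round 2 — N10 snaps.
  N10 sheds 145 kN to N15, N23, N8: 48 each (1 lost).
    N15: 10+48 = 58 ≤ 60
    N23: 115+48 = 163 > 130
    N8: 60+48 = 108 > 90
Round 3 — N23, N8 snap.
  N23 sheds 163 kN: no online neighbours, lost.
  N8 sheds 108 kN to N11: 108 each.
    N11: 110+108 = 218 > 130
Round 4 — N11 snaps.
  N11 sheds 218 kN to N3: 218 each.
    N3: 10+218 = 228 > 70
Round 5 — N3 snaps.
  N3 sheds 228 kN: no online neighbours, lost.
No further breaks.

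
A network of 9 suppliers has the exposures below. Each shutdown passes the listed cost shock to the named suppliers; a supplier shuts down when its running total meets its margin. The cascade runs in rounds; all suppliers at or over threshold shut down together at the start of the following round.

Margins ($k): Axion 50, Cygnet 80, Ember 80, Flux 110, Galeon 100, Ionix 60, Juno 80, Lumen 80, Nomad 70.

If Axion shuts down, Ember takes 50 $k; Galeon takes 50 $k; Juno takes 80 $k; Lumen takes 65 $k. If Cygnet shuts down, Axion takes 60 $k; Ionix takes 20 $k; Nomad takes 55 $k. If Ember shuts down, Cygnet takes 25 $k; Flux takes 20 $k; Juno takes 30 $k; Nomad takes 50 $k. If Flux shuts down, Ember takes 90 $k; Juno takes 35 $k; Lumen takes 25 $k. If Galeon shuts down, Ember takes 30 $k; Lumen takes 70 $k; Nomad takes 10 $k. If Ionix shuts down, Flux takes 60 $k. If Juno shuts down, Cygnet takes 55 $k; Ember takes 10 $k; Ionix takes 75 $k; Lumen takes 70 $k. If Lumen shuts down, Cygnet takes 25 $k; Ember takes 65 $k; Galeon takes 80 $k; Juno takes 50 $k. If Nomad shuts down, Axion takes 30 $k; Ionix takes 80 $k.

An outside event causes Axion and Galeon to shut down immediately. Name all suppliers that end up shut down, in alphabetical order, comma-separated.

Round 1 — Axion, Galeon shut down (initial).
  Ember: +50+30 → 80 ≥ 80
  Juno: +80 → 80 ≥ 80
  Lumen: +65+70 → 135 ≥ 80
  Nomad: +10 → 10 < 70
Round 2 — Ember, Juno, Lumen shut down.
  Cygnet: +25+55+25 → 105 ≥ 80
  Flux: +20 → 20 < 110
  Ionix: +75 → 75 ≥ 60
  Nomad: +50 → 60 < 70
Round 3 — Cygnet, Ionix shut down.
  Flux: +60 → 80 < 110
  Nomad: +55 → 115 ≥ 70
Round 4 — Nomad shuts down.
No further shutdowns.

Axion, Cygnet, Ember, Galeon, Ionix, Juno, Lumen, Nomad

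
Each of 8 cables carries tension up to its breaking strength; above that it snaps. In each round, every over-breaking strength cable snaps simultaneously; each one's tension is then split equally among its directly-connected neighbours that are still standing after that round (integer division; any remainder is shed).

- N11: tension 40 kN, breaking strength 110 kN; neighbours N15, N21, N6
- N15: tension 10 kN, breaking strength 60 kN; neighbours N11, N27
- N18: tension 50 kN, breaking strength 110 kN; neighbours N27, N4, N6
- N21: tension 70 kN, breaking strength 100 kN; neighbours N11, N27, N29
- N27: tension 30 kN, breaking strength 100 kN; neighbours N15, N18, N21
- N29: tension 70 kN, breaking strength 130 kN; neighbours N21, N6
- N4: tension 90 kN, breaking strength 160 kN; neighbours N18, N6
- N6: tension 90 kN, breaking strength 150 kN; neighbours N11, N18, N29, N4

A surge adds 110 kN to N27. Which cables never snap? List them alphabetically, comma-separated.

N11, N15, N18, N29, N4, N6

Round 1 — N27 at 140 > 100. N27 snaps.
  N27 sheds 140 kN to N15, N18, N21: 46 each (2 lost).
    N15: 10+46 = 56 ≤ 60
    N18: 50+46 = 96 ≤ 110
    N21: 70+46 = 116 > 100
Round 2 — N21 snaps.
  N21 sheds 116 kN to N11, N29: 58 each.
    N11: 40+58 = 98 ≤ 110
    N29: 70+58 = 128 ≤ 130
No further breaks.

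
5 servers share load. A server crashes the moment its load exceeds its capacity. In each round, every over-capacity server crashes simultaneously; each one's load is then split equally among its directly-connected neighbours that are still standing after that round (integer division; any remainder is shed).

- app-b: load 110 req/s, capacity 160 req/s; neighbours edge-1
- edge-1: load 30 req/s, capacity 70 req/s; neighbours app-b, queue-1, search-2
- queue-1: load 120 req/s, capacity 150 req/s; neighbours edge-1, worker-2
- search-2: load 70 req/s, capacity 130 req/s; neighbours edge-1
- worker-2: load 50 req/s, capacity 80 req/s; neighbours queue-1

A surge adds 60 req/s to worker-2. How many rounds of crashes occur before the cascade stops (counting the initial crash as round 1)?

Round 1 — worker-2 at 110 > 80. worker-2 crashes.
  worker-2 sheds 110 req/s to queue-1: 110 each.
    queue-1: 120+110 = 230 > 150
Round 2 — queue-1 crashes.
  queue-1 sheds 230 req/s to edge-1: 230 each.
    edge-1: 30+230 = 260 > 70
Round 3 — edge-1 crashes.
  edge-1 sheds 260 req/s to app-b, search-2: 130 each.
    app-b: 110+130 = 240 > 160
    search-2: 70+130 = 200 > 130
Round 4 — app-b, search-2 crash.
  app-b sheds 240 req/s: no online neighbours, lost.
  search-2 sheds 200 req/s: no online neighbours, lost.
No further crashes.

4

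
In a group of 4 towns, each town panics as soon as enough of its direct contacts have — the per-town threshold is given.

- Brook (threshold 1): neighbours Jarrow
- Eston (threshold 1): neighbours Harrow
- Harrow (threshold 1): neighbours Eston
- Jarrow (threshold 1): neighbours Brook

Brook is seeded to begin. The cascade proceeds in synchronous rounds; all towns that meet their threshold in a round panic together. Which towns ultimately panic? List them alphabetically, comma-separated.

Brook, Jarrow

Round 1 — Brook panics (initial).
Round 2 — checking thresholds:
  Jarrow: 1 of 1 neighbours ≥ 1, panics.
Round 3 — no new panics; cascade stops.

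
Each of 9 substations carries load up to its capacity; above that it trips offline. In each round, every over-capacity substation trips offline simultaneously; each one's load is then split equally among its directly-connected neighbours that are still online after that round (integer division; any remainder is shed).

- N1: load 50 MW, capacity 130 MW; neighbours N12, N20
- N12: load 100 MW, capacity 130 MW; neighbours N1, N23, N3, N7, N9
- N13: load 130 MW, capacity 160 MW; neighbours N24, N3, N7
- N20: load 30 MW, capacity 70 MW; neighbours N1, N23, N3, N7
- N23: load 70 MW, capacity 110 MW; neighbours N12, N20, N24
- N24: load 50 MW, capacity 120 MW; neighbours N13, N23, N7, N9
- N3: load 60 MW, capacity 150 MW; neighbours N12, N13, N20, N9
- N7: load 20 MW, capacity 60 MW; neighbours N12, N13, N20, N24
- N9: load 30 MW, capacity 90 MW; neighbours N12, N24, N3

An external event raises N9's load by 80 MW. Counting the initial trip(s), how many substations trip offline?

Round 1 — N9 at 110 > 90. N9 trips offline.
  N9 sheds 110 MW to N12, N24, N3: 36 each (2 lost).
    N12: 100+36 = 136 > 130
    N24: 50+36 = 86 ≤ 120
    N3: 60+36 = 96 ≤ 150
Round 2 — N12 trips offline.
  N12 sheds 136 MW to N1, N23, N3, N7: 34 each.
    N1: 50+34 = 84 ≤ 130
    N23: 70+34 = 104 ≤ 110
    N3: 96+34 = 130 ≤ 150
    N7: 20+34 = 54 ≤ 60
No further trips.

2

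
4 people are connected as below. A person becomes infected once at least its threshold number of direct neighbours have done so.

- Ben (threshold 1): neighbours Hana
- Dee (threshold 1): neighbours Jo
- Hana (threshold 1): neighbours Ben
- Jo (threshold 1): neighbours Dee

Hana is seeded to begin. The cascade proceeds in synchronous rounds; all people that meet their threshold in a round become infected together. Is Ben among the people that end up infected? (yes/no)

yes

Round 1 — Hana becomes infected (initial).
Round 2 — checking thresholds:
  Ben: 1 of 1 neighbours ≥ 1, becomes infected.
Round 3 — no new infections; cascade stops.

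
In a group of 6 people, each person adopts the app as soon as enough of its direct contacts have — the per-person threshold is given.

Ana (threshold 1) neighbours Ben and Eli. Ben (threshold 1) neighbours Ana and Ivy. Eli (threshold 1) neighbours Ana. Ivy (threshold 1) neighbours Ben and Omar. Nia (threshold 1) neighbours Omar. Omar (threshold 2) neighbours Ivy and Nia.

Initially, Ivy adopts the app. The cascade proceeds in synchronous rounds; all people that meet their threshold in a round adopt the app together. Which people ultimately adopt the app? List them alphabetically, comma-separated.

Ana, Ben, Eli, Ivy

Round 1 — Ivy adopts the app (initial).
Round 2 — checking thresholds:
  Ben: 1 of 2 neighbours ≥ 1, adopts the app.
  Omar: 1 of 2 neighbours < 2, holds.
Round 3 — checking thresholds:
  Ana: 1 of 2 neighbours ≥ 1, adopts the app.
  Omar: 1 of 2 neighbours < 2, holds.
Round 4 — checking thresholds:
  Eli: 1 of 1 neighbours ≥ 1, adopts the app.
  Omar: 1 of 2 neighbours < 2, holds.
Round 5 — no new adoptions; cascade stops.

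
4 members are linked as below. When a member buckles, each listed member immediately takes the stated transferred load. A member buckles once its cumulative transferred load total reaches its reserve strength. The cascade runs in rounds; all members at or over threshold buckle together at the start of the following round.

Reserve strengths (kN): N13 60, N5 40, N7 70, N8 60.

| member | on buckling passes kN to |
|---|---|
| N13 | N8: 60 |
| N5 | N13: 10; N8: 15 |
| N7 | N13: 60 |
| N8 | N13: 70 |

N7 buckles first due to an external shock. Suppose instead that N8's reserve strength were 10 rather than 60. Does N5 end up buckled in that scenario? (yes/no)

With N8's reserve strength at 10:
Round 1 — N7 buckles (initial).
  N13: +60 → 60 ≥ 60
Round 2 — N13 buckles.
  N8: +60 → 60 ≥ 10
Round 3 — N8 buckles.
No further bucklings.

no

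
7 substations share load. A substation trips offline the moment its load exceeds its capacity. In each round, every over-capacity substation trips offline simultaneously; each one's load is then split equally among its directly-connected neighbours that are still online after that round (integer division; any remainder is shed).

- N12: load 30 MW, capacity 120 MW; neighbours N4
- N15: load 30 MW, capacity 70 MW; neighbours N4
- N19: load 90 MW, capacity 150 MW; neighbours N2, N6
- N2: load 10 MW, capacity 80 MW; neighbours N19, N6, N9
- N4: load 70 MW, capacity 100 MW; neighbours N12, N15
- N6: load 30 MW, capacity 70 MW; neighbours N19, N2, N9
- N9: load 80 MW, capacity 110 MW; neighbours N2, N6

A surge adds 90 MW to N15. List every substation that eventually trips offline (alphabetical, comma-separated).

N12, N15, N4

Round 1 — N15 at 120 > 70. N15 trips offline.
  N15 sheds 120 MW to N4: 120 each.
    N4: 70+120 = 190 > 100
Round 2 — N4 trips offline.
  N4 sheds 190 MW to N12: 190 each.
    N12: 30+190 = 220 > 120
Round 3 — N12 trips offline.
  N12 sheds 220 MW: no online neighbours, lost.
No further trips.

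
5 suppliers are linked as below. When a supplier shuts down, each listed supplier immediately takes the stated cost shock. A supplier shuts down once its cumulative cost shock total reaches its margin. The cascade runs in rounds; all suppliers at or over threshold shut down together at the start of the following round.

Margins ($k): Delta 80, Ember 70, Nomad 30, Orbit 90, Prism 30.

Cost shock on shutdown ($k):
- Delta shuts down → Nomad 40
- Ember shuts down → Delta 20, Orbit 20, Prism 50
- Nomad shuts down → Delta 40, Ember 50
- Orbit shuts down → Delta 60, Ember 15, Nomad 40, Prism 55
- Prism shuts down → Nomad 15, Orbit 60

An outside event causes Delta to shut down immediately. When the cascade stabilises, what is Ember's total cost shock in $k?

Round 1 — Delta shuts down (initial).
  Nomad: +40 → 40 ≥ 30
Round 2 — Nomad shuts down.
  Ember: +50 → 50 < 70
No further shutdowns.

50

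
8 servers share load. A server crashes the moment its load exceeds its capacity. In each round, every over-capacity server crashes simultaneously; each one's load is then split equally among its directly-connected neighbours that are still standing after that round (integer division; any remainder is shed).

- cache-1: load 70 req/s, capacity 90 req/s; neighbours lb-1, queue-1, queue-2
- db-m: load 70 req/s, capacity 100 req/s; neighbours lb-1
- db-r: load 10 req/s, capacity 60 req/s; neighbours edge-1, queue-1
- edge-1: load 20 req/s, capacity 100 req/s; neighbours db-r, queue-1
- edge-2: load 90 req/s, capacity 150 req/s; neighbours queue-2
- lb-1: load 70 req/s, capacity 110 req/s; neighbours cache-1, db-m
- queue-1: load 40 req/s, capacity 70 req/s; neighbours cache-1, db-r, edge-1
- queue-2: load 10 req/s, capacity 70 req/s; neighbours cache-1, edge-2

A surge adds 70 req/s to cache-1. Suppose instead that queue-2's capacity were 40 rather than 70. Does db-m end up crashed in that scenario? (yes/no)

yes

With queue-2's capacity at 40:
Round 1 — cache-1 at 140 > 90. cache-1 crashes.
  cache-1 sheds 140 req/s to lb-1, queue-1, queue-2: 46 each (2 lost).
    lb-1: 70+46 = 116 > 110
    queue-1: 40+46 = 86 > 70
    queue-2: 10+46 = 56 > 40
Round 2 — lb-1, queue-1, queue-2 crash.
  lb-1 sheds 116 req/s to db-m: 116 each.
    db-m: 70+116 = 186 > 100
  queue-1 sheds 86 req/s to db-r, edge-1: 43 each.
    db-r: 10+43 = 53 ≤ 60
    edge-1: 20+43 = 63 ≤ 100
  queue-2 sheds 56 req/s to edge-2: 56 each.
    edge-2: 90+56 = 146 ≤ 150
Round 3 — db-m crashes.
  db-m sheds 186 req/s: no online neighbours, lost.
No further crashes.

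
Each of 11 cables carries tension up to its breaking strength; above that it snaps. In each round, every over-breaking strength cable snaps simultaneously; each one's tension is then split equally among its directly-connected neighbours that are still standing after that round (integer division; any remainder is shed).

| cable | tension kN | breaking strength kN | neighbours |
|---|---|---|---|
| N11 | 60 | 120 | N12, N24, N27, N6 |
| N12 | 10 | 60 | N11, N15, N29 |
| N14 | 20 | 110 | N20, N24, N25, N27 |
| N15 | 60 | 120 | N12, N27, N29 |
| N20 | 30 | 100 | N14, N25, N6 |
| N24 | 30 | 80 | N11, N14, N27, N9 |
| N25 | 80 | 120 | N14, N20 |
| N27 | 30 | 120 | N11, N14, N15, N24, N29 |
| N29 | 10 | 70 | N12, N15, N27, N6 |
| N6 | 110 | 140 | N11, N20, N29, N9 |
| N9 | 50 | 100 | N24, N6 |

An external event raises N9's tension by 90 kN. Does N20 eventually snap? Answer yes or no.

no

Round 1 — N9 at 140 > 100. N9 snaps.
  N9 sheds 140 kN to N24, N6: 70 each.
    N24: 30+70 = 100 > 80
    N6: 110+70 = 180 > 140
Round 2 — N24, N6 snap.
  N24 sheds 100 kN to N11, N14, N27: 33 each (1 lost).
    N11: 60+33 = 93 ≤ 120
    N14: 20+33 = 53 ≤ 110
    N27: 30+33 = 63 ≤ 120
  N6 sheds 180 kN to N11, N20, N29: 60 each.
    N11: 93+60 = 153 > 120
    N20: 30+60 = 90 ≤ 100
    N29: 10+60 = 70 ≤ 70
Round 3 — N11 snaps.
  N11 sheds 153 kN to N12, N27: 76 each (1 lost).
    N12: 10+76 = 86 > 60
    N27: 63+76 = 139 > 120
Round 4 — N12, N27 snap.
  N12 sheds 86 kN to N15, N29: 43 each.
    N15: 60+43 = 103 ≤ 120
    N29: 70+43 = 113 > 70
  N27 sheds 139 kN to N14, N15, N29: 46 each (1 lost).
    N14: 53+46 = 99 ≤ 110
    N15: 103+46 = 149 > 120
    N29: 113+46 = 159 > 70
Round 5 — N15, N29 snap.
  N15 sheds 149 kN: no online neighbours, lost.
  N29 sheds 159 kN: no online neighbours, lost.
No further breaks.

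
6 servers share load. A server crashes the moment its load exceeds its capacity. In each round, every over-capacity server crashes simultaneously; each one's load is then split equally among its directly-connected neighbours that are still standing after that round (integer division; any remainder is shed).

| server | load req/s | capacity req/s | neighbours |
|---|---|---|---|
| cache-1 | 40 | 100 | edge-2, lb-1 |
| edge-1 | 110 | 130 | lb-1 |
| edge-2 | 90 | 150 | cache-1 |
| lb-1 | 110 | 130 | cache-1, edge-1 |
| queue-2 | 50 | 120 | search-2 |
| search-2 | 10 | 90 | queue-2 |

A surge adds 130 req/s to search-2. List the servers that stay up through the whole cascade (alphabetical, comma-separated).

Round 1 — search-2 at 140 > 90. search-2 crashes.
  search-2 sheds 140 req/s to queue-2: 140 each.
    queue-2: 50+140 = 190 > 120
Round 2 — queue-2 crashes.
  queue-2 sheds 190 req/s: no online neighbours, lost.
No further crashes.

cache-1, edge-1, edge-2, lb-1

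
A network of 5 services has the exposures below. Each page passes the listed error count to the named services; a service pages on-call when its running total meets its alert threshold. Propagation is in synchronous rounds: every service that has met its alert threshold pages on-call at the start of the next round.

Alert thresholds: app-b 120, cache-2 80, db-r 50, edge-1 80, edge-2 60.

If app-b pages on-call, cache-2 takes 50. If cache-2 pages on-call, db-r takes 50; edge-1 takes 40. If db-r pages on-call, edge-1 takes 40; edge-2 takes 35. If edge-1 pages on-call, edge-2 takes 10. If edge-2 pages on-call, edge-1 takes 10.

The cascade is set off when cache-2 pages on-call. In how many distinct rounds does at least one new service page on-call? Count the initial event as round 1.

3

Round 1 — cache-2 pages on-call (initial).
  db-r: +50 → 50 ≥ 50
  edge-1: +40 → 40 < 80
Round 2 — db-r pages on-call.
  edge-1: +40 → 80 ≥ 80
  edge-2: +35 → 35 < 60
Round 3 — edge-1 pages on-call.
  edge-2: +10 → 45 < 60
No further pages.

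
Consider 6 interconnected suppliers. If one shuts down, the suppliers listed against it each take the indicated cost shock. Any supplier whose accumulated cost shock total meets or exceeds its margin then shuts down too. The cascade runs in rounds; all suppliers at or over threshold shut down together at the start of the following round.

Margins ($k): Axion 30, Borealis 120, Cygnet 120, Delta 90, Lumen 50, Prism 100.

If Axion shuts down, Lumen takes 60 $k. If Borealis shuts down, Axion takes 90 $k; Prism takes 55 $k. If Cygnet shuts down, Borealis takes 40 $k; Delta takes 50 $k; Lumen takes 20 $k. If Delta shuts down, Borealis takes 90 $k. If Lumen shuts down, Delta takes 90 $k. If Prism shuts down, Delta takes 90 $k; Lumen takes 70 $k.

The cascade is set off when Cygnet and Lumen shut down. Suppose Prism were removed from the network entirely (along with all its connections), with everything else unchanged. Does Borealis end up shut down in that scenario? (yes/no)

With Prism removed:
Round 1 — Cygnet, Lumen shut down (initial).
  Borealis: +40 → 40 < 120
  Delta: +50+90 → 140 ≥ 90
Round 2 — Delta shuts down.
  Borealis: +90 → 130 ≥ 120
Round 3 — Borealis shuts down.
  Axion: +90 → 90 ≥ 30
Round 4 — Axion shuts down.
No further shutdowns.

yes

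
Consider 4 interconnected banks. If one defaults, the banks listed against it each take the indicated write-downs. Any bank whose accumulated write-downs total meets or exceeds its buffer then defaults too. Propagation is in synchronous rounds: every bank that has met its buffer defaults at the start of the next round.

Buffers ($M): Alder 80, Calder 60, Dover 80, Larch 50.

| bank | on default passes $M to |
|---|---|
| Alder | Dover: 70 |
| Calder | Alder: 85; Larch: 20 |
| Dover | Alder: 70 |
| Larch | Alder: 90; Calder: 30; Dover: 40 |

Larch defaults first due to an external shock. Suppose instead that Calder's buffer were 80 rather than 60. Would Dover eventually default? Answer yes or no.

With Calder's buffer at 80:
Round 1 — Larch defaults (initial).
  Alder: +90 → 90 ≥ 80
  Calder: +30 → 30 < 80
  Dover: +40 → 40 < 80
Round 2 — Alder defaults.
  Dover: +70 → 110 ≥ 80
Round 3 — Dover defaults.
No further defaults.

yes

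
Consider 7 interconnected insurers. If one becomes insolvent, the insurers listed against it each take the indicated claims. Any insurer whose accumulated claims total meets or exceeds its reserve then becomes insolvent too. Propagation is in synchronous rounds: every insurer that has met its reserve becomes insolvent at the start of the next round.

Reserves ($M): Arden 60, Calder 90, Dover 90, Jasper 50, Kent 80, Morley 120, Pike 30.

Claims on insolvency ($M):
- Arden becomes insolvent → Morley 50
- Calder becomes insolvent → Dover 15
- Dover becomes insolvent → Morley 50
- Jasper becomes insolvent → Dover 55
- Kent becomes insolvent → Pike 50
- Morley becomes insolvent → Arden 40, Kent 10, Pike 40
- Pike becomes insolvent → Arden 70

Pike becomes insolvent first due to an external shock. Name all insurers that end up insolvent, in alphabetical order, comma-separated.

Round 1 — Pike becomes insolvent (initial).
  Arden: +70 → 70 ≥ 60
Round 2 — Arden becomes insolvent.
  Morley: +50 → 50 < 120
No further insolvencies.

Arden, Pike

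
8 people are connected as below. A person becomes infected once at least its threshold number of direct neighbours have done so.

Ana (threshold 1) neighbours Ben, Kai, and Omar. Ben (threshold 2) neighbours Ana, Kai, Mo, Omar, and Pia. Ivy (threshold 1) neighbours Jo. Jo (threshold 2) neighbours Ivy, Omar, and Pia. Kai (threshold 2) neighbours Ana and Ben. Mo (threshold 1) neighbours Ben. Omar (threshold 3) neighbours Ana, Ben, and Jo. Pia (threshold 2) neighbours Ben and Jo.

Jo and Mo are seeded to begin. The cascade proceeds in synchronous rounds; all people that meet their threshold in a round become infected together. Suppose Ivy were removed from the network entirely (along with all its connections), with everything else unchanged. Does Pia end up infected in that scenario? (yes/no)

no

With Ivy removed:
Round 1 — Jo, Mo become infected (initial).
Round 2 — no new infections; cascade stops.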